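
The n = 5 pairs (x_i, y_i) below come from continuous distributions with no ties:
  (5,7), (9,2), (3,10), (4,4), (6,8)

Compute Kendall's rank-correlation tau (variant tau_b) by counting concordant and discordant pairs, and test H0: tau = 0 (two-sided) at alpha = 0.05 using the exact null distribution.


Step 1: Enumerate the 10 unordered pairs (i,j) with i<j and classify each by sign(x_j-x_i) * sign(y_j-y_i).
  (1,2):dx=+4,dy=-5->D; (1,3):dx=-2,dy=+3->D; (1,4):dx=-1,dy=-3->C; (1,5):dx=+1,dy=+1->C
  (2,3):dx=-6,dy=+8->D; (2,4):dx=-5,dy=+2->D; (2,5):dx=-3,dy=+6->D; (3,4):dx=+1,dy=-6->D
  (3,5):dx=+3,dy=-2->D; (4,5):dx=+2,dy=+4->C
Step 2: C = 3, D = 7, total pairs = 10.
Step 3: tau = (C - D)/(n(n-1)/2) = (3 - 7)/10 = -0.400000.
Step 4: Exact two-sided p-value (enumerate n! = 120 permutations of y under H0): p = 0.483333.
Step 5: alpha = 0.05. fail to reject H0.

tau_b = -0.4000 (C=3, D=7), p = 0.483333, fail to reject H0.


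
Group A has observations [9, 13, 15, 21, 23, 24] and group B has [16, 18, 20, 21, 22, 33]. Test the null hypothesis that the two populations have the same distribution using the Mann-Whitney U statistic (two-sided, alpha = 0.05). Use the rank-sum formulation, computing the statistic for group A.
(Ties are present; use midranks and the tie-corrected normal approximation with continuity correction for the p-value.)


Step 1: Combine and sort all 12 observations; assign midranks.
sorted (value, group): (9,X), (13,X), (15,X), (16,Y), (18,Y), (20,Y), (21,X), (21,Y), (22,Y), (23,X), (24,X), (33,Y)
ranks: 9->1, 13->2, 15->3, 16->4, 18->5, 20->6, 21->7.5, 21->7.5, 22->9, 23->10, 24->11, 33->12
Step 2: Rank sum for X: R1 = 1 + 2 + 3 + 7.5 + 10 + 11 = 34.5.
Step 3: U_X = R1 - n1(n1+1)/2 = 34.5 - 6*7/2 = 34.5 - 21 = 13.5.
       U_Y = n1*n2 - U_X = 36 - 13.5 = 22.5.
Step 4: Ties are present, so use the tie-corrected normal approximation (with continuity correction) for the p-value.
Step 5: p-value = 0.521110; compare to alpha = 0.05. fail to reject H0.

U_X = 13.5, p = 0.521110, fail to reject H0 at alpha = 0.05.


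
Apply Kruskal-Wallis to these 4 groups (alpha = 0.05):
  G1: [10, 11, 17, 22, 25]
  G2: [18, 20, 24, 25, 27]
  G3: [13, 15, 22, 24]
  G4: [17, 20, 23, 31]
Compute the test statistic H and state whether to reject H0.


Step 1: Combine all N = 18 observations and assign midranks.
sorted (value, group, rank): (10,G1,1), (11,G1,2), (13,G3,3), (15,G3,4), (17,G1,5.5), (17,G4,5.5), (18,G2,7), (20,G2,8.5), (20,G4,8.5), (22,G1,10.5), (22,G3,10.5), (23,G4,12), (24,G2,13.5), (24,G3,13.5), (25,G1,15.5), (25,G2,15.5), (27,G2,17), (31,G4,18)
Step 2: Sum ranks within each group.
R_1 = 34.5 (n_1 = 5)
R_2 = 61.5 (n_2 = 5)
R_3 = 31 (n_3 = 4)
R_4 = 44 (n_4 = 4)
Step 3: H = 12/(N(N+1)) * sum(R_i^2/n_i) - 3(N+1)
     = 12/(18*19) * (34.5^2/5 + 61.5^2/5 + 31^2/4 + 44^2/4) - 3*19
     = 0.035088 * 1718.75 - 57
     = 3.307018.
Step 4: Ties present; correction factor C = 1 - 30/(18^3 - 18) = 0.994840. Corrected H = 3.307018 / 0.994840 = 3.324170.
Step 5: Under H0, H ~ chi^2(3); p-value = 0.344293.
Step 6: alpha = 0.05. fail to reject H0.

H = 3.3242, df = 3, p = 0.344293, fail to reject H0.


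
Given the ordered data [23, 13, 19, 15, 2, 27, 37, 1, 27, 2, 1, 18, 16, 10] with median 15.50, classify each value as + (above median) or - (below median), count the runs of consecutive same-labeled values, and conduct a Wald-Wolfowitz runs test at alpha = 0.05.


Step 1: Compute median = 15.50; label A = above, B = below.
Labels in order: ABABBAABABBAAB  (n_A = 7, n_B = 7)
Step 2: Count runs R = 10.
Step 3: Under H0 (random ordering), E[R] = 2*n_A*n_B/(n_A+n_B) + 1 = 2*7*7/14 + 1 = 8.0000.
        Var[R] = 2*n_A*n_B*(2*n_A*n_B - n_A - n_B) / ((n_A+n_B)^2 * (n_A+n_B-1)) = 8232/2548 = 3.2308.
        SD[R] = 1.7974.
Step 4: Continuity-corrected z = (R - 0.5 - E[R]) / SD[R] = (10 - 0.5 - 8.0000) / 1.7974 = 0.8345.
Step 5: Two-sided p-value via normal approximation = 2*(1 - Phi(|z|)) = 0.403986.
Step 6: alpha = 0.05. fail to reject H0.

R = 10, z = 0.8345, p = 0.403986, fail to reject H0.


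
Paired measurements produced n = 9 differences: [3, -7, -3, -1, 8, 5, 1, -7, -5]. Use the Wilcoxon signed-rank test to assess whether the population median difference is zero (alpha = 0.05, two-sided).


Step 1: Drop any zero differences (none here) and take |d_i|.
|d| = [3, 7, 3, 1, 8, 5, 1, 7, 5]
Step 2: Midrank |d_i| (ties get averaged ranks).
ranks: |3|->3.5, |7|->7.5, |3|->3.5, |1|->1.5, |8|->9, |5|->5.5, |1|->1.5, |7|->7.5, |5|->5.5
Step 3: Attach original signs; sum ranks with positive sign and with negative sign.
W+ = 3.5 + 9 + 5.5 + 1.5 = 19.5
W- = 7.5 + 3.5 + 1.5 + 7.5 + 5.5 = 25.5
(Check: W+ + W- = 45 should equal n(n+1)/2 = 45.)
Step 4: Test statistic W = min(W+, W-) = 19.5.
Step 5: Ties in |d|, so use the tie-corrected normal approximation.
        E[W] = n(n+1)/4 = 9*10/4 = 22.5.
        Tie groups: |d|=1 (t=2), |d|=3 (t=2), |d|=5 (t=2), |d|=7 (t=2); sum(t^3 - t) = 24.
        Var[W] = n(n+1)(2n+1)/24 - sum(t^3-t)/48 = 1710/24 - 24/48 = 70.75.
        z = (W - E[W]) / sqrt(Var[W]) = (19.5 - 22.5) / 8.4113 = -0.3567.
        Two-sided p = 2*Phi(z) = 0.721344.
Step 6: alpha = 0.05. fail to reject H0.

W+ = 19.5, W- = 25.5, W = min = 19.5, p = 0.721344, fail to reject H0.


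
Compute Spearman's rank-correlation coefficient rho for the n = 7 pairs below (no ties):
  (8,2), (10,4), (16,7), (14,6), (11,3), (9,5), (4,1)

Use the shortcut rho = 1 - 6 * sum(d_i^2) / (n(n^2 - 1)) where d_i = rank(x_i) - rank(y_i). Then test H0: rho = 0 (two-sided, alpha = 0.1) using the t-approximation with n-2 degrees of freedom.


Step 1: Rank x and y separately (midranks; no ties here).
rank(x): 8->2, 10->4, 16->7, 14->6, 11->5, 9->3, 4->1
rank(y): 2->2, 4->4, 7->7, 6->6, 3->3, 5->5, 1->1
Step 2: d_i = R_x(i) - R_y(i); compute d_i^2.
  (2-2)^2=0, (4-4)^2=0, (7-7)^2=0, (6-6)^2=0, (5-3)^2=4, (3-5)^2=4, (1-1)^2=0
sum(d^2) = 8.
Step 3: rho = 1 - 6*8 / (7*(7^2 - 1)) = 1 - 48/336 = 0.857143.
Step 4: Under H0, t = rho * sqrt((n-2)/(1-rho^2)) = 3.7210 ~ t(5).
Step 5: Two-sided p-value from the t-distribution with 5 df = 0.013697.
Step 6: alpha = 0.1. reject H0.

rho = 0.8571, p = 0.013697, reject H0 at alpha = 0.1.


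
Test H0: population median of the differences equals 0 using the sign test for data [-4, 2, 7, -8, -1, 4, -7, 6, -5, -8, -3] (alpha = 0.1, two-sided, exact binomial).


Step 1: Discard zero differences. Original n = 11; n_eff = number of nonzero differences = 11.
Nonzero differences (with sign): -4, +2, +7, -8, -1, +4, -7, +6, -5, -8, -3
Step 2: Count signs: positive = 4, negative = 7.
Step 3: Under H0: P(positive) = 0.5, so the number of positives S ~ Bin(11, 0.5).
Step 4: Two-sided exact p-value = sum of Bin(11,0.5) probabilities at or below the observed probability = 0.548828.
Step 5: alpha = 0.1. fail to reject H0.

n_eff = 11, pos = 4, neg = 7, p = 0.548828, fail to reject H0.


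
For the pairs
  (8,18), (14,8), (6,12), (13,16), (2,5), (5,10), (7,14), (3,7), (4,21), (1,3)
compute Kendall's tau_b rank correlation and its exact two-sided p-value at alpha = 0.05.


Step 1: Enumerate the 45 unordered pairs (i,j) with i<j and classify each by sign(x_j-x_i) * sign(y_j-y_i).
  (1,2):dx=+6,dy=-10->D; (1,3):dx=-2,dy=-6->C; (1,4):dx=+5,dy=-2->D; (1,5):dx=-6,dy=-13->C
  (1,6):dx=-3,dy=-8->C; (1,7):dx=-1,dy=-4->C; (1,8):dx=-5,dy=-11->C; (1,9):dx=-4,dy=+3->D
  (1,10):dx=-7,dy=-15->C; (2,3):dx=-8,dy=+4->D; (2,4):dx=-1,dy=+8->D; (2,5):dx=-12,dy=-3->C
  (2,6):dx=-9,dy=+2->D; (2,7):dx=-7,dy=+6->D; (2,8):dx=-11,dy=-1->C; (2,9):dx=-10,dy=+13->D
  (2,10):dx=-13,dy=-5->C; (3,4):dx=+7,dy=+4->C; (3,5):dx=-4,dy=-7->C; (3,6):dx=-1,dy=-2->C
  (3,7):dx=+1,dy=+2->C; (3,8):dx=-3,dy=-5->C; (3,9):dx=-2,dy=+9->D; (3,10):dx=-5,dy=-9->C
  (4,5):dx=-11,dy=-11->C; (4,6):dx=-8,dy=-6->C; (4,7):dx=-6,dy=-2->C; (4,8):dx=-10,dy=-9->C
  (4,9):dx=-9,dy=+5->D; (4,10):dx=-12,dy=-13->C; (5,6):dx=+3,dy=+5->C; (5,7):dx=+5,dy=+9->C
  (5,8):dx=+1,dy=+2->C; (5,9):dx=+2,dy=+16->C; (5,10):dx=-1,dy=-2->C; (6,7):dx=+2,dy=+4->C
  (6,8):dx=-2,dy=-3->C; (6,9):dx=-1,dy=+11->D; (6,10):dx=-4,dy=-7->C; (7,8):dx=-4,dy=-7->C
  (7,9):dx=-3,dy=+7->D; (7,10):dx=-6,dy=-11->C; (8,9):dx=+1,dy=+14->C; (8,10):dx=-2,dy=-4->C
  (9,10):dx=-3,dy=-18->C
Step 2: C = 33, D = 12, total pairs = 45.
Step 3: tau = (C - D)/(n(n-1)/2) = (33 - 12)/45 = 0.466667.
Step 4: Exact two-sided p-value (enumerate n! = 3628800 permutations of y under H0): p = 0.072550.
Step 5: alpha = 0.05. fail to reject H0.

tau_b = 0.4667 (C=33, D=12), p = 0.072550, fail to reject H0.


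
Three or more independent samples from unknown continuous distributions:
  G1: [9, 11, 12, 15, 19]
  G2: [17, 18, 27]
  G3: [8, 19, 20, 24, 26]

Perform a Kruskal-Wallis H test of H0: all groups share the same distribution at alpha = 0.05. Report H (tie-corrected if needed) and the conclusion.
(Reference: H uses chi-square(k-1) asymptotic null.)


Step 1: Combine all N = 13 observations and assign midranks.
sorted (value, group, rank): (8,G3,1), (9,G1,2), (11,G1,3), (12,G1,4), (15,G1,5), (17,G2,6), (18,G2,7), (19,G1,8.5), (19,G3,8.5), (20,G3,10), (24,G3,11), (26,G3,12), (27,G2,13)
Step 2: Sum ranks within each group.
R_1 = 22.5 (n_1 = 5)
R_2 = 26 (n_2 = 3)
R_3 = 42.5 (n_3 = 5)
Step 3: H = 12/(N(N+1)) * sum(R_i^2/n_i) - 3(N+1)
     = 12/(13*14) * (22.5^2/5 + 26^2/3 + 42.5^2/5) - 3*14
     = 0.065934 * 687.833 - 42
     = 3.351648.
Step 4: Ties present; correction factor C = 1 - 6/(13^3 - 13) = 0.997253. Corrected H = 3.351648 / 0.997253 = 3.360882.
Step 5: Under H0, H ~ chi^2(2); p-value = 0.186292.
Step 6: alpha = 0.05. fail to reject H0.

H = 3.3609, df = 2, p = 0.186292, fail to reject H0.


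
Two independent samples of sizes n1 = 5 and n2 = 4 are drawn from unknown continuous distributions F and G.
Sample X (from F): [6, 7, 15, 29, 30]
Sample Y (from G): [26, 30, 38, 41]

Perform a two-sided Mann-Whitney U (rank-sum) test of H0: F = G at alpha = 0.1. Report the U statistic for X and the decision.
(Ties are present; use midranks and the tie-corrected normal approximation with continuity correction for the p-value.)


Step 1: Combine and sort all 9 observations; assign midranks.
sorted (value, group): (6,X), (7,X), (15,X), (26,Y), (29,X), (30,X), (30,Y), (38,Y), (41,Y)
ranks: 6->1, 7->2, 15->3, 26->4, 29->5, 30->6.5, 30->6.5, 38->8, 41->9
Step 2: Rank sum for X: R1 = 1 + 2 + 3 + 5 + 6.5 = 17.5.
Step 3: U_X = R1 - n1(n1+1)/2 = 17.5 - 5*6/2 = 17.5 - 15 = 2.5.
       U_Y = n1*n2 - U_X = 20 - 2.5 = 17.5.
Step 4: Ties are present, so use the tie-corrected normal approximation (with continuity correction) for the p-value.
Step 5: p-value = 0.085100; compare to alpha = 0.1. reject H0.

U_X = 2.5, p = 0.085100, reject H0 at alpha = 0.1.


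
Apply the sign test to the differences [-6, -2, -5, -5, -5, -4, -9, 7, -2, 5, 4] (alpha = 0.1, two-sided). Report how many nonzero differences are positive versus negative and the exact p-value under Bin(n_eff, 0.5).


Step 1: Discard zero differences. Original n = 11; n_eff = number of nonzero differences = 11.
Nonzero differences (with sign): -6, -2, -5, -5, -5, -4, -9, +7, -2, +5, +4
Step 2: Count signs: positive = 3, negative = 8.
Step 3: Under H0: P(positive) = 0.5, so the number of positives S ~ Bin(11, 0.5).
Step 4: Two-sided exact p-value = sum of Bin(11,0.5) probabilities at or below the observed probability = 0.226562.
Step 5: alpha = 0.1. fail to reject H0.

n_eff = 11, pos = 3, neg = 8, p = 0.226562, fail to reject H0.


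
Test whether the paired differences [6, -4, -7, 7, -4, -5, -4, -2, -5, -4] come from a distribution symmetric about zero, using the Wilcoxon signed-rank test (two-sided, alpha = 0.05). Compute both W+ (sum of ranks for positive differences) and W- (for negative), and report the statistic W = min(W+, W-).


Step 1: Drop any zero differences (none here) and take |d_i|.
|d| = [6, 4, 7, 7, 4, 5, 4, 2, 5, 4]
Step 2: Midrank |d_i| (ties get averaged ranks).
ranks: |6|->8, |4|->3.5, |7|->9.5, |7|->9.5, |4|->3.5, |5|->6.5, |4|->3.5, |2|->1, |5|->6.5, |4|->3.5
Step 3: Attach original signs; sum ranks with positive sign and with negative sign.
W+ = 8 + 9.5 = 17.5
W- = 3.5 + 9.5 + 3.5 + 6.5 + 3.5 + 1 + 6.5 + 3.5 = 37.5
(Check: W+ + W- = 55 should equal n(n+1)/2 = 55.)
Step 4: Test statistic W = min(W+, W-) = 17.5.
Step 5: Ties in |d|, so use the tie-corrected normal approximation.
        E[W] = n(n+1)/4 = 10*11/4 = 27.5.
        Tie groups: |d|=4 (t=4), |d|=5 (t=2), |d|=7 (t=2); sum(t^3 - t) = 72.
        Var[W] = n(n+1)(2n+1)/24 - sum(t^3-t)/48 = 2310/24 - 72/48 = 94.75.
        z = (W - E[W]) / sqrt(Var[W]) = (17.5 - 27.5) / 9.7340 = -1.0273.
        Two-sided p = 2*Phi(z) = 0.304265.
Step 6: alpha = 0.05. fail to reject H0.

W+ = 17.5, W- = 37.5, W = min = 17.5, p = 0.304265, fail to reject H0.


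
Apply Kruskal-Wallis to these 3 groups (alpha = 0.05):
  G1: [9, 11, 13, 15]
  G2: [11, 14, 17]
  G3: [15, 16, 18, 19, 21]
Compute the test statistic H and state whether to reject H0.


Step 1: Combine all N = 12 observations and assign midranks.
sorted (value, group, rank): (9,G1,1), (11,G1,2.5), (11,G2,2.5), (13,G1,4), (14,G2,5), (15,G1,6.5), (15,G3,6.5), (16,G3,8), (17,G2,9), (18,G3,10), (19,G3,11), (21,G3,12)
Step 2: Sum ranks within each group.
R_1 = 14 (n_1 = 4)
R_2 = 16.5 (n_2 = 3)
R_3 = 47.5 (n_3 = 5)
Step 3: H = 12/(N(N+1)) * sum(R_i^2/n_i) - 3(N+1)
     = 12/(12*13) * (14^2/4 + 16.5^2/3 + 47.5^2/5) - 3*13
     = 0.076923 * 591 - 39
     = 6.461538.
Step 4: Ties present; correction factor C = 1 - 12/(12^3 - 12) = 0.993007. Corrected H = 6.461538 / 0.993007 = 6.507042.
Step 5: Under H0, H ~ chi^2(2); p-value = 0.038638.
Step 6: alpha = 0.05. reject H0.

H = 6.5070, df = 2, p = 0.038638, reject H0.


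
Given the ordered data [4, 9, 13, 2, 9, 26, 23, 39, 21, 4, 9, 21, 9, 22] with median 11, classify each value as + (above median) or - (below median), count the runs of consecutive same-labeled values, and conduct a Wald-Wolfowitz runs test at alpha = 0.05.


Step 1: Compute median = 11; label A = above, B = below.
Labels in order: BBABBAAAABBABA  (n_A = 7, n_B = 7)
Step 2: Count runs R = 8.
Step 3: Under H0 (random ordering), E[R] = 2*n_A*n_B/(n_A+n_B) + 1 = 2*7*7/14 + 1 = 8.0000.
        Var[R] = 2*n_A*n_B*(2*n_A*n_B - n_A - n_B) / ((n_A+n_B)^2 * (n_A+n_B-1)) = 8232/2548 = 3.2308.
        SD[R] = 1.7974.
Step 4: R = E[R], so z = 0 with no continuity correction.
Step 5: Two-sided p-value via normal approximation = 2*(1 - Phi(|z|)) = 1.000000.
Step 6: alpha = 0.05. fail to reject H0.

R = 8, z = 0.0000, p = 1.000000, fail to reject H0.


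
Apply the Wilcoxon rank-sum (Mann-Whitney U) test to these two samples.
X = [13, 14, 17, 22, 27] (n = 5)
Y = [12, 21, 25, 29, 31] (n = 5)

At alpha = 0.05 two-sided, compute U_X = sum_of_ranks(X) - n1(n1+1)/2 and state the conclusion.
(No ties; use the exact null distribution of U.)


Step 1: Combine and sort all 10 observations; assign midranks.
sorted (value, group): (12,Y), (13,X), (14,X), (17,X), (21,Y), (22,X), (25,Y), (27,X), (29,Y), (31,Y)
ranks: 12->1, 13->2, 14->3, 17->4, 21->5, 22->6, 25->7, 27->8, 29->9, 31->10
Step 2: Rank sum for X: R1 = 2 + 3 + 4 + 6 + 8 = 23.
Step 3: U_X = R1 - n1(n1+1)/2 = 23 - 5*6/2 = 23 - 15 = 8.
       U_Y = n1*n2 - U_X = 25 - 8 = 17.
Step 4: No ties, so the exact null distribution of U (based on enumerating the C(10,5) = 252 equally likely rank assignments) gives the two-sided p-value.
Step 5: p-value = 0.420635; compare to alpha = 0.05. fail to reject H0.

U_X = 8, p = 0.420635, fail to reject H0 at alpha = 0.05.


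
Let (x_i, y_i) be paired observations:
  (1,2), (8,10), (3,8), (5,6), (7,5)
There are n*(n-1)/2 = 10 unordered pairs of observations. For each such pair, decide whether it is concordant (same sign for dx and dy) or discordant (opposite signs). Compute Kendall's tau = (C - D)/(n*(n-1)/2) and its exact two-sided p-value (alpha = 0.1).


Step 1: Enumerate the 10 unordered pairs (i,j) with i<j and classify each by sign(x_j-x_i) * sign(y_j-y_i).
  (1,2):dx=+7,dy=+8->C; (1,3):dx=+2,dy=+6->C; (1,4):dx=+4,dy=+4->C; (1,5):dx=+6,dy=+3->C
  (2,3):dx=-5,dy=-2->C; (2,4):dx=-3,dy=-4->C; (2,5):dx=-1,dy=-5->C; (3,4):dx=+2,dy=-2->D
  (3,5):dx=+4,dy=-3->D; (4,5):dx=+2,dy=-1->D
Step 2: C = 7, D = 3, total pairs = 10.
Step 3: tau = (C - D)/(n(n-1)/2) = (7 - 3)/10 = 0.400000.
Step 4: Exact two-sided p-value (enumerate n! = 120 permutations of y under H0): p = 0.483333.
Step 5: alpha = 0.1. fail to reject H0.

tau_b = 0.4000 (C=7, D=3), p = 0.483333, fail to reject H0.


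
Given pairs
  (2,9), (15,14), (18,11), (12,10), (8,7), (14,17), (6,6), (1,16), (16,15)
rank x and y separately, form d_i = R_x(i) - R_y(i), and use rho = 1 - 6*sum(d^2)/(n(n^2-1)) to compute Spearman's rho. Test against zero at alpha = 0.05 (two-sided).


Step 1: Rank x and y separately (midranks; no ties here).
rank(x): 2->2, 15->7, 18->9, 12->5, 8->4, 14->6, 6->3, 1->1, 16->8
rank(y): 9->3, 14->6, 11->5, 10->4, 7->2, 17->9, 6->1, 16->8, 15->7
Step 2: d_i = R_x(i) - R_y(i); compute d_i^2.
  (2-3)^2=1, (7-6)^2=1, (9-5)^2=16, (5-4)^2=1, (4-2)^2=4, (6-9)^2=9, (3-1)^2=4, (1-8)^2=49, (8-7)^2=1
sum(d^2) = 86.
Step 3: rho = 1 - 6*86 / (9*(9^2 - 1)) = 1 - 516/720 = 0.283333.
Step 4: Under H0, t = rho * sqrt((n-2)/(1-rho^2)) = 0.7817 ~ t(7).
Step 5: Two-sided p-value from the t-distribution with 7 df = 0.460030.
Step 6: alpha = 0.05. fail to reject H0.

rho = 0.2833, p = 0.460030, fail to reject H0 at alpha = 0.05.


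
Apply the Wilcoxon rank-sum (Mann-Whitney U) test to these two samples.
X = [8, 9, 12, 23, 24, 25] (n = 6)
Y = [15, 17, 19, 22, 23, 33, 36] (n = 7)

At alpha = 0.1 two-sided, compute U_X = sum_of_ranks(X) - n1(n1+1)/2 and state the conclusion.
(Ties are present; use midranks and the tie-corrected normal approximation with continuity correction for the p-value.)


Step 1: Combine and sort all 13 observations; assign midranks.
sorted (value, group): (8,X), (9,X), (12,X), (15,Y), (17,Y), (19,Y), (22,Y), (23,X), (23,Y), (24,X), (25,X), (33,Y), (36,Y)
ranks: 8->1, 9->2, 12->3, 15->4, 17->5, 19->6, 22->7, 23->8.5, 23->8.5, 24->10, 25->11, 33->12, 36->13
Step 2: Rank sum for X: R1 = 1 + 2 + 3 + 8.5 + 10 + 11 = 35.5.
Step 3: U_X = R1 - n1(n1+1)/2 = 35.5 - 6*7/2 = 35.5 - 21 = 14.5.
       U_Y = n1*n2 - U_X = 42 - 14.5 = 27.5.
Step 4: Ties are present, so use the tie-corrected normal approximation (with continuity correction) for the p-value.
Step 5: p-value = 0.390714; compare to alpha = 0.1. fail to reject H0.

U_X = 14.5, p = 0.390714, fail to reject H0 at alpha = 0.1.


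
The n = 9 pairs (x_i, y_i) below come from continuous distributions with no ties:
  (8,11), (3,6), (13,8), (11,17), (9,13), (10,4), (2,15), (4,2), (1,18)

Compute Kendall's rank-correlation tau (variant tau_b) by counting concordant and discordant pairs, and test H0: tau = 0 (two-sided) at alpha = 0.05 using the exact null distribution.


Step 1: Enumerate the 36 unordered pairs (i,j) with i<j and classify each by sign(x_j-x_i) * sign(y_j-y_i).
  (1,2):dx=-5,dy=-5->C; (1,3):dx=+5,dy=-3->D; (1,4):dx=+3,dy=+6->C; (1,5):dx=+1,dy=+2->C
  (1,6):dx=+2,dy=-7->D; (1,7):dx=-6,dy=+4->D; (1,8):dx=-4,dy=-9->C; (1,9):dx=-7,dy=+7->D
  (2,3):dx=+10,dy=+2->C; (2,4):dx=+8,dy=+11->C; (2,5):dx=+6,dy=+7->C; (2,6):dx=+7,dy=-2->D
  (2,7):dx=-1,dy=+9->D; (2,8):dx=+1,dy=-4->D; (2,9):dx=-2,dy=+12->D; (3,4):dx=-2,dy=+9->D
  (3,5):dx=-4,dy=+5->D; (3,6):dx=-3,dy=-4->C; (3,7):dx=-11,dy=+7->D; (3,8):dx=-9,dy=-6->C
  (3,9):dx=-12,dy=+10->D; (4,5):dx=-2,dy=-4->C; (4,6):dx=-1,dy=-13->C; (4,7):dx=-9,dy=-2->C
  (4,8):dx=-7,dy=-15->C; (4,9):dx=-10,dy=+1->D; (5,6):dx=+1,dy=-9->D; (5,7):dx=-7,dy=+2->D
  (5,8):dx=-5,dy=-11->C; (5,9):dx=-8,dy=+5->D; (6,7):dx=-8,dy=+11->D; (6,8):dx=-6,dy=-2->C
  (6,9):dx=-9,dy=+14->D; (7,8):dx=+2,dy=-13->D; (7,9):dx=-1,dy=+3->D; (8,9):dx=-3,dy=+16->D
Step 2: C = 15, D = 21, total pairs = 36.
Step 3: tau = (C - D)/(n(n-1)/2) = (15 - 21)/36 = -0.166667.
Step 4: Exact two-sided p-value (enumerate n! = 362880 permutations of y under H0): p = 0.612202.
Step 5: alpha = 0.05. fail to reject H0.

tau_b = -0.1667 (C=15, D=21), p = 0.612202, fail to reject H0.


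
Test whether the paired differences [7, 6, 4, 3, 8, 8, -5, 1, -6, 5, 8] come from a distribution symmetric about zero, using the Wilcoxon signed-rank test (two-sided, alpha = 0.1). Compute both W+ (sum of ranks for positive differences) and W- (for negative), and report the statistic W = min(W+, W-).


Step 1: Drop any zero differences (none here) and take |d_i|.
|d| = [7, 6, 4, 3, 8, 8, 5, 1, 6, 5, 8]
Step 2: Midrank |d_i| (ties get averaged ranks).
ranks: |7|->8, |6|->6.5, |4|->3, |3|->2, |8|->10, |8|->10, |5|->4.5, |1|->1, |6|->6.5, |5|->4.5, |8|->10
Step 3: Attach original signs; sum ranks with positive sign and with negative sign.
W+ = 8 + 6.5 + 3 + 2 + 10 + 10 + 1 + 4.5 + 10 = 55
W- = 4.5 + 6.5 = 11
(Check: W+ + W- = 66 should equal n(n+1)/2 = 66.)
Step 4: Test statistic W = min(W+, W-) = 11.
Step 5: Ties in |d|, so use the tie-corrected normal approximation.
        E[W] = n(n+1)/4 = 11*12/4 = 33.
        Tie groups: |d|=5 (t=2), |d|=6 (t=2), |d|=8 (t=3); sum(t^3 - t) = 36.
        Var[W] = n(n+1)(2n+1)/24 - sum(t^3-t)/48 = 3036/24 - 36/48 = 125.75.
        z = (W - E[W]) / sqrt(Var[W]) = (11 - 33) / 11.2138 = -1.9619.
        Two-sided p = 2*Phi(z) = 0.049778.
Step 6: alpha = 0.1. reject H0.

W+ = 55, W- = 11, W = min = 11, p = 0.049778, reject H0.


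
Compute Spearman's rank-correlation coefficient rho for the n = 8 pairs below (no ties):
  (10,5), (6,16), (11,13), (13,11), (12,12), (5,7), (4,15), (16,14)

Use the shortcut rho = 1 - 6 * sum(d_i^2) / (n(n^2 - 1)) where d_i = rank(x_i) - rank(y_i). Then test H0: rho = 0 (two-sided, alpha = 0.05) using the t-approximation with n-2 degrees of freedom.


Step 1: Rank x and y separately (midranks; no ties here).
rank(x): 10->4, 6->3, 11->5, 13->7, 12->6, 5->2, 4->1, 16->8
rank(y): 5->1, 16->8, 13->5, 11->3, 12->4, 7->2, 15->7, 14->6
Step 2: d_i = R_x(i) - R_y(i); compute d_i^2.
  (4-1)^2=9, (3-8)^2=25, (5-5)^2=0, (7-3)^2=16, (6-4)^2=4, (2-2)^2=0, (1-7)^2=36, (8-6)^2=4
sum(d^2) = 94.
Step 3: rho = 1 - 6*94 / (8*(8^2 - 1)) = 1 - 564/504 = -0.119048.
Step 4: Under H0, t = rho * sqrt((n-2)/(1-rho^2)) = -0.2937 ~ t(6).
Step 5: Two-sided p-value from the t-distribution with 6 df = 0.778886.
Step 6: alpha = 0.05. fail to reject H0.

rho = -0.1190, p = 0.778886, fail to reject H0 at alpha = 0.05.


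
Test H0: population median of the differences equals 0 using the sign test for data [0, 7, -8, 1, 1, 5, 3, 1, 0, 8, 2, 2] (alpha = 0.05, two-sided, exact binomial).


Step 1: Discard zero differences. Original n = 12; n_eff = number of nonzero differences = 10.
Nonzero differences (with sign): +7, -8, +1, +1, +5, +3, +1, +8, +2, +2
Step 2: Count signs: positive = 9, negative = 1.
Step 3: Under H0: P(positive) = 0.5, so the number of positives S ~ Bin(10, 0.5).
Step 4: Two-sided exact p-value = sum of Bin(10,0.5) probabilities at or below the observed probability = 0.021484.
Step 5: alpha = 0.05. reject H0.

n_eff = 10, pos = 9, neg = 1, p = 0.021484, reject H0.


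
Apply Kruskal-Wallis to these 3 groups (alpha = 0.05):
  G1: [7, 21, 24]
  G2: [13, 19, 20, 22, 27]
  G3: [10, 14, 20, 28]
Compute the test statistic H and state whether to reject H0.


Step 1: Combine all N = 12 observations and assign midranks.
sorted (value, group, rank): (7,G1,1), (10,G3,2), (13,G2,3), (14,G3,4), (19,G2,5), (20,G2,6.5), (20,G3,6.5), (21,G1,8), (22,G2,9), (24,G1,10), (27,G2,11), (28,G3,12)
Step 2: Sum ranks within each group.
R_1 = 19 (n_1 = 3)
R_2 = 34.5 (n_2 = 5)
R_3 = 24.5 (n_3 = 4)
Step 3: H = 12/(N(N+1)) * sum(R_i^2/n_i) - 3(N+1)
     = 12/(12*13) * (19^2/3 + 34.5^2/5 + 24.5^2/4) - 3*13
     = 0.076923 * 508.446 - 39
     = 0.111218.
Step 4: Ties present; correction factor C = 1 - 6/(12^3 - 12) = 0.996503. Corrected H = 0.111218 / 0.996503 = 0.111608.
Step 5: Under H0, H ~ chi^2(2); p-value = 0.945724.
Step 6: alpha = 0.05. fail to reject H0.

H = 0.1116, df = 2, p = 0.945724, fail to reject H0.


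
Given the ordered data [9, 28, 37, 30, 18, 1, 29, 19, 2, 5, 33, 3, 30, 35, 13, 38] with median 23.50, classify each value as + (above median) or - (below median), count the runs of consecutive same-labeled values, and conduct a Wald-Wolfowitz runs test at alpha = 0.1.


Step 1: Compute median = 23.50; label A = above, B = below.
Labels in order: BAAABBABBBABAABA  (n_A = 8, n_B = 8)
Step 2: Count runs R = 10.
Step 3: Under H0 (random ordering), E[R] = 2*n_A*n_B/(n_A+n_B) + 1 = 2*8*8/16 + 1 = 9.0000.
        Var[R] = 2*n_A*n_B*(2*n_A*n_B - n_A - n_B) / ((n_A+n_B)^2 * (n_A+n_B-1)) = 14336/3840 = 3.7333.
        SD[R] = 1.9322.
Step 4: Continuity-corrected z = (R - 0.5 - E[R]) / SD[R] = (10 - 0.5 - 9.0000) / 1.9322 = 0.2588.
Step 5: Two-sided p-value via normal approximation = 2*(1 - Phi(|z|)) = 0.795809.
Step 6: alpha = 0.1. fail to reject H0.

R = 10, z = 0.2588, p = 0.795809, fail to reject H0.


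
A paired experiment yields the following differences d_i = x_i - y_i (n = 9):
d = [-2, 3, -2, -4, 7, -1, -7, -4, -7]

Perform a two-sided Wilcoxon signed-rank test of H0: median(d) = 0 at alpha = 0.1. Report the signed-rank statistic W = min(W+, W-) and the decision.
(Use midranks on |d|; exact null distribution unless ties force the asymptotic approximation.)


Step 1: Drop any zero differences (none here) and take |d_i|.
|d| = [2, 3, 2, 4, 7, 1, 7, 4, 7]
Step 2: Midrank |d_i| (ties get averaged ranks).
ranks: |2|->2.5, |3|->4, |2|->2.5, |4|->5.5, |7|->8, |1|->1, |7|->8, |4|->5.5, |7|->8
Step 3: Attach original signs; sum ranks with positive sign and with negative sign.
W+ = 4 + 8 = 12
W- = 2.5 + 2.5 + 5.5 + 1 + 8 + 5.5 + 8 = 33
(Check: W+ + W- = 45 should equal n(n+1)/2 = 45.)
Step 4: Test statistic W = min(W+, W-) = 12.
Step 5: Ties in |d|, so use the tie-corrected normal approximation.
        E[W] = n(n+1)/4 = 9*10/4 = 22.5.
        Tie groups: |d|=2 (t=2), |d|=4 (t=2), |d|=7 (t=3); sum(t^3 - t) = 36.
        Var[W] = n(n+1)(2n+1)/24 - sum(t^3-t)/48 = 1710/24 - 36/48 = 70.5.
        z = (W - E[W]) / sqrt(Var[W]) = (12 - 22.5) / 8.3964 = -1.2505.
        Two-sided p = 2*Phi(z) = 0.211105.
Step 6: alpha = 0.1. fail to reject H0.

W+ = 12, W- = 33, W = min = 12, p = 0.211105, fail to reject H0.


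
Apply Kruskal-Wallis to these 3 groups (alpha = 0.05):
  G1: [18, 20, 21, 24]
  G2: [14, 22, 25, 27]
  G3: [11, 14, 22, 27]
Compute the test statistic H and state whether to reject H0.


Step 1: Combine all N = 12 observations and assign midranks.
sorted (value, group, rank): (11,G3,1), (14,G2,2.5), (14,G3,2.5), (18,G1,4), (20,G1,5), (21,G1,6), (22,G2,7.5), (22,G3,7.5), (24,G1,9), (25,G2,10), (27,G2,11.5), (27,G3,11.5)
Step 2: Sum ranks within each group.
R_1 = 24 (n_1 = 4)
R_2 = 31.5 (n_2 = 4)
R_3 = 22.5 (n_3 = 4)
Step 3: H = 12/(N(N+1)) * sum(R_i^2/n_i) - 3(N+1)
     = 12/(12*13) * (24^2/4 + 31.5^2/4 + 22.5^2/4) - 3*13
     = 0.076923 * 518.625 - 39
     = 0.894231.
Step 4: Ties present; correction factor C = 1 - 18/(12^3 - 12) = 0.989510. Corrected H = 0.894231 / 0.989510 = 0.903710.
Step 5: Under H0, H ~ chi^2(2); p-value = 0.636446.
Step 6: alpha = 0.05. fail to reject H0.

H = 0.9037, df = 2, p = 0.636446, fail to reject H0.


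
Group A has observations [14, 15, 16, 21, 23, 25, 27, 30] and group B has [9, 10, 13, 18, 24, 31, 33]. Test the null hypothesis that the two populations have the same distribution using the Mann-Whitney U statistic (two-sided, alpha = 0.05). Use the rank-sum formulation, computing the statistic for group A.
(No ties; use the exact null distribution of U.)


Step 1: Combine and sort all 15 observations; assign midranks.
sorted (value, group): (9,Y), (10,Y), (13,Y), (14,X), (15,X), (16,X), (18,Y), (21,X), (23,X), (24,Y), (25,X), (27,X), (30,X), (31,Y), (33,Y)
ranks: 9->1, 10->2, 13->3, 14->4, 15->5, 16->6, 18->7, 21->8, 23->9, 24->10, 25->11, 27->12, 30->13, 31->14, 33->15
Step 2: Rank sum for X: R1 = 4 + 5 + 6 + 8 + 9 + 11 + 12 + 13 = 68.
Step 3: U_X = R1 - n1(n1+1)/2 = 68 - 8*9/2 = 68 - 36 = 32.
       U_Y = n1*n2 - U_X = 56 - 32 = 24.
Step 4: No ties, so the exact null distribution of U (based on enumerating the C(15,8) = 6435 equally likely rank assignments) gives the two-sided p-value.
Step 5: p-value = 0.694328; compare to alpha = 0.05. fail to reject H0.

U_X = 32, p = 0.694328, fail to reject H0 at alpha = 0.05.


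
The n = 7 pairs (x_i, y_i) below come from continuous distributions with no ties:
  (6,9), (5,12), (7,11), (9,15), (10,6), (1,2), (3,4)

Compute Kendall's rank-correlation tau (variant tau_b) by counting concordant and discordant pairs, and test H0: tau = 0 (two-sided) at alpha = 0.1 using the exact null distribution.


Step 1: Enumerate the 21 unordered pairs (i,j) with i<j and classify each by sign(x_j-x_i) * sign(y_j-y_i).
  (1,2):dx=-1,dy=+3->D; (1,3):dx=+1,dy=+2->C; (1,4):dx=+3,dy=+6->C; (1,5):dx=+4,dy=-3->D
  (1,6):dx=-5,dy=-7->C; (1,7):dx=-3,dy=-5->C; (2,3):dx=+2,dy=-1->D; (2,4):dx=+4,dy=+3->C
  (2,5):dx=+5,dy=-6->D; (2,6):dx=-4,dy=-10->C; (2,7):dx=-2,dy=-8->C; (3,4):dx=+2,dy=+4->C
  (3,5):dx=+3,dy=-5->D; (3,6):dx=-6,dy=-9->C; (3,7):dx=-4,dy=-7->C; (4,5):dx=+1,dy=-9->D
  (4,6):dx=-8,dy=-13->C; (4,7):dx=-6,dy=-11->C; (5,6):dx=-9,dy=-4->C; (5,7):dx=-7,dy=-2->C
  (6,7):dx=+2,dy=+2->C
Step 2: C = 15, D = 6, total pairs = 21.
Step 3: tau = (C - D)/(n(n-1)/2) = (15 - 6)/21 = 0.428571.
Step 4: Exact two-sided p-value (enumerate n! = 5040 permutations of y under H0): p = 0.238889.
Step 5: alpha = 0.1. fail to reject H0.

tau_b = 0.4286 (C=15, D=6), p = 0.238889, fail to reject H0.


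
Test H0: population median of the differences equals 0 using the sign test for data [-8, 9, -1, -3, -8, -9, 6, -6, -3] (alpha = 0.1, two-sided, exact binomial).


Step 1: Discard zero differences. Original n = 9; n_eff = number of nonzero differences = 9.
Nonzero differences (with sign): -8, +9, -1, -3, -8, -9, +6, -6, -3
Step 2: Count signs: positive = 2, negative = 7.
Step 3: Under H0: P(positive) = 0.5, so the number of positives S ~ Bin(9, 0.5).
Step 4: Two-sided exact p-value = sum of Bin(9,0.5) probabilities at or below the observed probability = 0.179688.
Step 5: alpha = 0.1. fail to reject H0.

n_eff = 9, pos = 2, neg = 7, p = 0.179688, fail to reject H0.


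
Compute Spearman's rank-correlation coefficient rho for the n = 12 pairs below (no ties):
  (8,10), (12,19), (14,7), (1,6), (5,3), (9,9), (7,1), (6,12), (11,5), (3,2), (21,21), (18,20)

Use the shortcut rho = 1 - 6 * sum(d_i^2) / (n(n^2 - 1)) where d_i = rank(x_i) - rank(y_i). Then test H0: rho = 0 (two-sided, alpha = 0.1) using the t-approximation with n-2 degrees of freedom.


Step 1: Rank x and y separately (midranks; no ties here).
rank(x): 8->6, 12->9, 14->10, 1->1, 5->3, 9->7, 7->5, 6->4, 11->8, 3->2, 21->12, 18->11
rank(y): 10->8, 19->10, 7->6, 6->5, 3->3, 9->7, 1->1, 12->9, 5->4, 2->2, 21->12, 20->11
Step 2: d_i = R_x(i) - R_y(i); compute d_i^2.
  (6-8)^2=4, (9-10)^2=1, (10-6)^2=16, (1-5)^2=16, (3-3)^2=0, (7-7)^2=0, (5-1)^2=16, (4-9)^2=25, (8-4)^2=16, (2-2)^2=0, (12-12)^2=0, (11-11)^2=0
sum(d^2) = 94.
Step 3: rho = 1 - 6*94 / (12*(12^2 - 1)) = 1 - 564/1716 = 0.671329.
Step 4: Under H0, t = rho * sqrt((n-2)/(1-rho^2)) = 2.8643 ~ t(10).
Step 5: Two-sided p-value from the t-distribution with 10 df = 0.016831.
Step 6: alpha = 0.1. reject H0.

rho = 0.6713, p = 0.016831, reject H0 at alpha = 0.1.


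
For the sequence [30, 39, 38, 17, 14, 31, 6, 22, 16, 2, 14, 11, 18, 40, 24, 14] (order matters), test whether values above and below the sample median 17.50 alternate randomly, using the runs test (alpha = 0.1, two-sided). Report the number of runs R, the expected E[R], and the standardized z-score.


Step 1: Compute median = 17.50; label A = above, B = below.
Labels in order: AAABBABABBBBAAAB  (n_A = 8, n_B = 8)
Step 2: Count runs R = 8.
Step 3: Under H0 (random ordering), E[R] = 2*n_A*n_B/(n_A+n_B) + 1 = 2*8*8/16 + 1 = 9.0000.
        Var[R] = 2*n_A*n_B*(2*n_A*n_B - n_A - n_B) / ((n_A+n_B)^2 * (n_A+n_B-1)) = 14336/3840 = 3.7333.
        SD[R] = 1.9322.
Step 4: Continuity-corrected z = (R + 0.5 - E[R]) / SD[R] = (8 + 0.5 - 9.0000) / 1.9322 = -0.2588.
Step 5: Two-sided p-value via normal approximation = 2*(1 - Phi(|z|)) = 0.795809.
Step 6: alpha = 0.1. fail to reject H0.

R = 8, z = -0.2588, p = 0.795809, fail to reject H0.


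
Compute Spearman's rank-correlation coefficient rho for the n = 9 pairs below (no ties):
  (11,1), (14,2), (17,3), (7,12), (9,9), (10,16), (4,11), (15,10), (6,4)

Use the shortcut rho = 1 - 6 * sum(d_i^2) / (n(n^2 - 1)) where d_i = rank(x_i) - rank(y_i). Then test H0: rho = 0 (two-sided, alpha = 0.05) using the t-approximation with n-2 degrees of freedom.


Step 1: Rank x and y separately (midranks; no ties here).
rank(x): 11->6, 14->7, 17->9, 7->3, 9->4, 10->5, 4->1, 15->8, 6->2
rank(y): 1->1, 2->2, 3->3, 12->8, 9->5, 16->9, 11->7, 10->6, 4->4
Step 2: d_i = R_x(i) - R_y(i); compute d_i^2.
  (6-1)^2=25, (7-2)^2=25, (9-3)^2=36, (3-8)^2=25, (4-5)^2=1, (5-9)^2=16, (1-7)^2=36, (8-6)^2=4, (2-4)^2=4
sum(d^2) = 172.
Step 3: rho = 1 - 6*172 / (9*(9^2 - 1)) = 1 - 1032/720 = -0.433333.
Step 4: Under H0, t = rho * sqrt((n-2)/(1-rho^2)) = -1.2721 ~ t(7).
Step 5: Two-sided p-value from the t-distribution with 7 df = 0.243952.
Step 6: alpha = 0.05. fail to reject H0.

rho = -0.4333, p = 0.243952, fail to reject H0 at alpha = 0.05.


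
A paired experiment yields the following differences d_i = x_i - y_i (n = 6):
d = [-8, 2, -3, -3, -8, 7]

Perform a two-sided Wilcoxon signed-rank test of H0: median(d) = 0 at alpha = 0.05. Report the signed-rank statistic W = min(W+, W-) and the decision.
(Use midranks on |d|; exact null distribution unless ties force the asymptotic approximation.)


Step 1: Drop any zero differences (none here) and take |d_i|.
|d| = [8, 2, 3, 3, 8, 7]
Step 2: Midrank |d_i| (ties get averaged ranks).
ranks: |8|->5.5, |2|->1, |3|->2.5, |3|->2.5, |8|->5.5, |7|->4
Step 3: Attach original signs; sum ranks with positive sign and with negative sign.
W+ = 1 + 4 = 5
W- = 5.5 + 2.5 + 2.5 + 5.5 = 16
(Check: W+ + W- = 21 should equal n(n+1)/2 = 21.)
Step 4: Test statistic W = min(W+, W-) = 5.
Step 5: Ties in |d|, so use the tie-corrected normal approximation.
        E[W] = n(n+1)/4 = 6*7/4 = 10.5.
        Tie groups: |d|=3 (t=2), |d|=8 (t=2); sum(t^3 - t) = 12.
        Var[W] = n(n+1)(2n+1)/24 - sum(t^3-t)/48 = 546/24 - 12/48 = 22.5.
        z = (W - E[W]) / sqrt(Var[W]) = (5 - 10.5) / 4.7434 = -1.1595.
        Two-sided p = 2*Phi(z) = 0.246252.
Step 6: alpha = 0.05. fail to reject H0.

W+ = 5, W- = 16, W = min = 5, p = 0.246252, fail to reject H0.


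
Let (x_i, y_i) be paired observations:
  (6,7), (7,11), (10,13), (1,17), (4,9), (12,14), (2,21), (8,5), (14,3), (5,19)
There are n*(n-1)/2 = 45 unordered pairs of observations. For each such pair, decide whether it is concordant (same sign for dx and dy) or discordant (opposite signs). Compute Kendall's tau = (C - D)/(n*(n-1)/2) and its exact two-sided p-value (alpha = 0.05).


Step 1: Enumerate the 45 unordered pairs (i,j) with i<j and classify each by sign(x_j-x_i) * sign(y_j-y_i).
  (1,2):dx=+1,dy=+4->C; (1,3):dx=+4,dy=+6->C; (1,4):dx=-5,dy=+10->D; (1,5):dx=-2,dy=+2->D
  (1,6):dx=+6,dy=+7->C; (1,7):dx=-4,dy=+14->D; (1,8):dx=+2,dy=-2->D; (1,9):dx=+8,dy=-4->D
  (1,10):dx=-1,dy=+12->D; (2,3):dx=+3,dy=+2->C; (2,4):dx=-6,dy=+6->D; (2,5):dx=-3,dy=-2->C
  (2,6):dx=+5,dy=+3->C; (2,7):dx=-5,dy=+10->D; (2,8):dx=+1,dy=-6->D; (2,9):dx=+7,dy=-8->D
  (2,10):dx=-2,dy=+8->D; (3,4):dx=-9,dy=+4->D; (3,5):dx=-6,dy=-4->C; (3,6):dx=+2,dy=+1->C
  (3,7):dx=-8,dy=+8->D; (3,8):dx=-2,dy=-8->C; (3,9):dx=+4,dy=-10->D; (3,10):dx=-5,dy=+6->D
  (4,5):dx=+3,dy=-8->D; (4,6):dx=+11,dy=-3->D; (4,7):dx=+1,dy=+4->C; (4,8):dx=+7,dy=-12->D
  (4,9):dx=+13,dy=-14->D; (4,10):dx=+4,dy=+2->C; (5,6):dx=+8,dy=+5->C; (5,7):dx=-2,dy=+12->D
  (5,8):dx=+4,dy=-4->D; (5,9):dx=+10,dy=-6->D; (5,10):dx=+1,dy=+10->C; (6,7):dx=-10,dy=+7->D
  (6,8):dx=-4,dy=-9->C; (6,9):dx=+2,dy=-11->D; (6,10):dx=-7,dy=+5->D; (7,8):dx=+6,dy=-16->D
  (7,9):dx=+12,dy=-18->D; (7,10):dx=+3,dy=-2->D; (8,9):dx=+6,dy=-2->D; (8,10):dx=-3,dy=+14->D
  (9,10):dx=-9,dy=+16->D
Step 2: C = 14, D = 31, total pairs = 45.
Step 3: tau = (C - D)/(n(n-1)/2) = (14 - 31)/45 = -0.377778.
Step 4: Exact two-sided p-value (enumerate n! = 3628800 permutations of y under H0): p = 0.155742.
Step 5: alpha = 0.05. fail to reject H0.

tau_b = -0.3778 (C=14, D=31), p = 0.155742, fail to reject H0.


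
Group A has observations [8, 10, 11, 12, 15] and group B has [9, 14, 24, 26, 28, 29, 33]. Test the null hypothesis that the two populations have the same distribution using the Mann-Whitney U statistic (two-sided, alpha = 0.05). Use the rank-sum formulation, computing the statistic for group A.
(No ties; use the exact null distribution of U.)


Step 1: Combine and sort all 12 observations; assign midranks.
sorted (value, group): (8,X), (9,Y), (10,X), (11,X), (12,X), (14,Y), (15,X), (24,Y), (26,Y), (28,Y), (29,Y), (33,Y)
ranks: 8->1, 9->2, 10->3, 11->4, 12->5, 14->6, 15->7, 24->8, 26->9, 28->10, 29->11, 33->12
Step 2: Rank sum for X: R1 = 1 + 3 + 4 + 5 + 7 = 20.
Step 3: U_X = R1 - n1(n1+1)/2 = 20 - 5*6/2 = 20 - 15 = 5.
       U_Y = n1*n2 - U_X = 35 - 5 = 30.
Step 4: No ties, so the exact null distribution of U (based on enumerating the C(12,5) = 792 equally likely rank assignments) gives the two-sided p-value.
Step 5: p-value = 0.047980; compare to alpha = 0.05. reject H0.

U_X = 5, p = 0.047980, reject H0 at alpha = 0.05.


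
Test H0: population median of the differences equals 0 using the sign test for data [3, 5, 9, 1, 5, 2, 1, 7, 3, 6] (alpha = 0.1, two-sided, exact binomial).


Step 1: Discard zero differences. Original n = 10; n_eff = number of nonzero differences = 10.
Nonzero differences (with sign): +3, +5, +9, +1, +5, +2, +1, +7, +3, +6
Step 2: Count signs: positive = 10, negative = 0.
Step 3: Under H0: P(positive) = 0.5, so the number of positives S ~ Bin(10, 0.5).
Step 4: Two-sided exact p-value = sum of Bin(10,0.5) probabilities at or below the observed probability = 0.001953.
Step 5: alpha = 0.1. reject H0.

n_eff = 10, pos = 10, neg = 0, p = 0.001953, reject H0.


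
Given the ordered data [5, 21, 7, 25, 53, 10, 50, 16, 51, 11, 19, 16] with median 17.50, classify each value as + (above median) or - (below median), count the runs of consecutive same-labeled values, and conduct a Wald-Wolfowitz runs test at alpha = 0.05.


Step 1: Compute median = 17.50; label A = above, B = below.
Labels in order: BABAABABABAB  (n_A = 6, n_B = 6)
Step 2: Count runs R = 11.
Step 3: Under H0 (random ordering), E[R] = 2*n_A*n_B/(n_A+n_B) + 1 = 2*6*6/12 + 1 = 7.0000.
        Var[R] = 2*n_A*n_B*(2*n_A*n_B - n_A - n_B) / ((n_A+n_B)^2 * (n_A+n_B-1)) = 4320/1584 = 2.7273.
        SD[R] = 1.6514.
Step 4: Continuity-corrected z = (R - 0.5 - E[R]) / SD[R] = (11 - 0.5 - 7.0000) / 1.6514 = 2.1194.
Step 5: Two-sided p-value via normal approximation = 2*(1 - Phi(|z|)) = 0.034060.
Step 6: alpha = 0.05. reject H0.

R = 11, z = 2.1194, p = 0.034060, reject H0.


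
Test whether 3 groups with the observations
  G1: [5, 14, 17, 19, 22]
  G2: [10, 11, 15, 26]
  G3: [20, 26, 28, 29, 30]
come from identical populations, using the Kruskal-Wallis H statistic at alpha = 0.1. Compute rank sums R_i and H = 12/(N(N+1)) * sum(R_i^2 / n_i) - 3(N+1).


Step 1: Combine all N = 14 observations and assign midranks.
sorted (value, group, rank): (5,G1,1), (10,G2,2), (11,G2,3), (14,G1,4), (15,G2,5), (17,G1,6), (19,G1,7), (20,G3,8), (22,G1,9), (26,G2,10.5), (26,G3,10.5), (28,G3,12), (29,G3,13), (30,G3,14)
Step 2: Sum ranks within each group.
R_1 = 27 (n_1 = 5)
R_2 = 20.5 (n_2 = 4)
R_3 = 57.5 (n_3 = 5)
Step 3: H = 12/(N(N+1)) * sum(R_i^2/n_i) - 3(N+1)
     = 12/(14*15) * (27^2/5 + 20.5^2/4 + 57.5^2/5) - 3*15
     = 0.057143 * 912.112 - 45
     = 7.120714.
Step 4: Ties present; correction factor C = 1 - 6/(14^3 - 14) = 0.997802. Corrected H = 7.120714 / 0.997802 = 7.136399.
Step 5: Under H0, H ~ chi^2(2); p-value = 0.028207.
Step 6: alpha = 0.1. reject H0.

H = 7.1364, df = 2, p = 0.028207, reject H0.


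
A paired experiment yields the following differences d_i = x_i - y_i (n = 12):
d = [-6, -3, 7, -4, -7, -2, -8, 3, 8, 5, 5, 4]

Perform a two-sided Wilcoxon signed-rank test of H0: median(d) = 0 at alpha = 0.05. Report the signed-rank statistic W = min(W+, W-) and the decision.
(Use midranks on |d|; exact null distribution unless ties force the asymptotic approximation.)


Step 1: Drop any zero differences (none here) and take |d_i|.
|d| = [6, 3, 7, 4, 7, 2, 8, 3, 8, 5, 5, 4]
Step 2: Midrank |d_i| (ties get averaged ranks).
ranks: |6|->8, |3|->2.5, |7|->9.5, |4|->4.5, |7|->9.5, |2|->1, |8|->11.5, |3|->2.5, |8|->11.5, |5|->6.5, |5|->6.5, |4|->4.5
Step 3: Attach original signs; sum ranks with positive sign and with negative sign.
W+ = 9.5 + 2.5 + 11.5 + 6.5 + 6.5 + 4.5 = 41
W- = 8 + 2.5 + 4.5 + 9.5 + 1 + 11.5 = 37
(Check: W+ + W- = 78 should equal n(n+1)/2 = 78.)
Step 4: Test statistic W = min(W+, W-) = 37.
Step 5: Ties in |d|, so use the tie-corrected normal approximation.
        E[W] = n(n+1)/4 = 12*13/4 = 39.
        Tie groups: |d|=3 (t=2), |d|=4 (t=2), |d|=5 (t=2), |d|=7 (t=2), |d|=8 (t=2); sum(t^3 - t) = 30.
        Var[W] = n(n+1)(2n+1)/24 - sum(t^3-t)/48 = 3900/24 - 30/48 = 161.875.
        z = (W - E[W]) / sqrt(Var[W]) = (37 - 39) / 12.7230 = -0.1572.
        Two-sided p = 2*Phi(z) = 0.875091.
Step 6: alpha = 0.05. fail to reject H0.

W+ = 41, W- = 37, W = min = 37, p = 0.875091, fail to reject H0.
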